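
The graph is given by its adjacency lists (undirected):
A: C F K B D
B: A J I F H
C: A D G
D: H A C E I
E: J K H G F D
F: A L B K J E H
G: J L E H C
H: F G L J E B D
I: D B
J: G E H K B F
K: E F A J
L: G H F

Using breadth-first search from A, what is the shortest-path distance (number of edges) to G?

2

Level 0: A
Level 1: B, C, D, F, K
Level 2: E, G, H, I, J, L
G first appears at level 2.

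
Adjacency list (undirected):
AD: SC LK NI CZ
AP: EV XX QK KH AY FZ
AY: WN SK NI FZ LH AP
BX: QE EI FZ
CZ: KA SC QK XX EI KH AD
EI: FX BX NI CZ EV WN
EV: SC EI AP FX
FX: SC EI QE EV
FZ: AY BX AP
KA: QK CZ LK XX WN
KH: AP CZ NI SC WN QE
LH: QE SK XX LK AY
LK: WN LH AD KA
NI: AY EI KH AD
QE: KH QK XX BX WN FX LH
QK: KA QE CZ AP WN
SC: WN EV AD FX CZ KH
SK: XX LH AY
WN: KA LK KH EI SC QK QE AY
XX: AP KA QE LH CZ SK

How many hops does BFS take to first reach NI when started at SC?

Level 0: SC
Level 1: AD, CZ, EV, FX, KH, WN
Level 2: AP, AY, EI, KA, LK, NI, QE, QK, XX
Level 3: BX, FZ, LH, SK
NI first appears at level 2.

2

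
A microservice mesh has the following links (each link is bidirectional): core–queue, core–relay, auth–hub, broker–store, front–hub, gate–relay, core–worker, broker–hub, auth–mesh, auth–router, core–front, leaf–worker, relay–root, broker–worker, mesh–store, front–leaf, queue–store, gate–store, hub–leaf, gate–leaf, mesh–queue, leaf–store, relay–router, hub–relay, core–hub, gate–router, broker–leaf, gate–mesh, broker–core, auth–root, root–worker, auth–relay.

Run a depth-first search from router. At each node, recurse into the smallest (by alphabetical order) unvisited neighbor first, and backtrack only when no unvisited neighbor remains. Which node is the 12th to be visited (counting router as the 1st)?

relay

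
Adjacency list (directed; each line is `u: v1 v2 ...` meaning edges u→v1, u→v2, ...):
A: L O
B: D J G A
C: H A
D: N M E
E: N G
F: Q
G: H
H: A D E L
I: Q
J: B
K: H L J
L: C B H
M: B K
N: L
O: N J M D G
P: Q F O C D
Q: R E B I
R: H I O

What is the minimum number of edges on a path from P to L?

3

Level 0: P
Level 1: C, D, F, O, Q
Level 2: A, B, E, G, H, I, J, M, N, R
Level 3: K, L
L first appears at level 3.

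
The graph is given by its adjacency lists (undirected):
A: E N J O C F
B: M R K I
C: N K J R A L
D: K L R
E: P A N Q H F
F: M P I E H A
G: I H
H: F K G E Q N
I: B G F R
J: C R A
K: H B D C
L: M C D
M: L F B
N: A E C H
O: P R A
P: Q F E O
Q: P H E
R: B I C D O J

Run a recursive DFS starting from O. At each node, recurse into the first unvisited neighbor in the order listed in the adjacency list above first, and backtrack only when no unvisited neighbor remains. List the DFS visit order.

Visit O
O → P
P → Q
Q → H
H → F
F → M
M → L
L → C
C → N
N → A
A → E
A → J
J → R
R → B
B → K
K → D
B → I
I → G

O → P → Q → H → F → M → L → C → N → A → E → J → R → B → K → D → I → G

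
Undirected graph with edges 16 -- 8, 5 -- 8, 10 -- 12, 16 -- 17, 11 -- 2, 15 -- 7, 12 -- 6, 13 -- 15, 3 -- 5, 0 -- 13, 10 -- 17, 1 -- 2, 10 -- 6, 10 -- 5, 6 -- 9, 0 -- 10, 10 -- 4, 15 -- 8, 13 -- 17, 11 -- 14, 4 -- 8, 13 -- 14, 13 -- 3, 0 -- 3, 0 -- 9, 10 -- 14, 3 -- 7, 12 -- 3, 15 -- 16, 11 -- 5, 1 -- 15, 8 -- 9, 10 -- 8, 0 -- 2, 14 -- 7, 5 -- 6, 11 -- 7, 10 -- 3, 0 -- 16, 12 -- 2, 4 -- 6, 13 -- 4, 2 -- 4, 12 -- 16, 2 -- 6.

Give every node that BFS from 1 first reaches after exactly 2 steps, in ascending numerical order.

0, 4, 6, 7, 8, 11, 12, 13, 16

Level 0: 1
Level 1: 2, 15
Level 2: 0, 4, 6, 7, 8, 11, 12, 13, 16
Level 3: 3, 5, 9, 10, 14, 17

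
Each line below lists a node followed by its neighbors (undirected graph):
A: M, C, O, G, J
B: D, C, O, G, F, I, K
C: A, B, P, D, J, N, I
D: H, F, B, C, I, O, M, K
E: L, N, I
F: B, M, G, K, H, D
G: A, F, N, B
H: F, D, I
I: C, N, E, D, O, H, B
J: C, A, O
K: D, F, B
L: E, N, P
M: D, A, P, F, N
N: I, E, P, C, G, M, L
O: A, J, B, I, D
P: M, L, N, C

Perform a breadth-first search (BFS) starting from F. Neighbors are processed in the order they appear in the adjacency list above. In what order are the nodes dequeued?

F, B, M, G, K, H, D, C, O, I, A, P, N, J, E, L

Visit F; enqueue B, M, G, K, H, D → queue [B, M, G, K, H, D]
Visit B; enqueue C, O, I → queue [M, G, K, H, D, C, O, I]
Visit M; enqueue A, P, N → queue [G, K, H, D, C, O, I, A, P, N]
Visit G → queue [K, H, D, C, O, I, A, P, N]
Visit K → queue [H, D, C, O, I, A, P, N]
Visit H → queue [D, C, O, I, A, P, N]
Visit D → queue [C, O, I, A, P, N]
Visit C; enqueue J → queue [O, I, A, P, N, J]
Visit O → queue [I, A, P, N, J]
Visit I; enqueue E → queue [A, P, N, J, E]
Visit A → queue [P, N, J, E]
Visit P; enqueue L → queue [N, J, E, L]
Visit N → queue [J, E, L]
Visit J → queue [E, L]
Visit E → queue [L]
Visit L → queue []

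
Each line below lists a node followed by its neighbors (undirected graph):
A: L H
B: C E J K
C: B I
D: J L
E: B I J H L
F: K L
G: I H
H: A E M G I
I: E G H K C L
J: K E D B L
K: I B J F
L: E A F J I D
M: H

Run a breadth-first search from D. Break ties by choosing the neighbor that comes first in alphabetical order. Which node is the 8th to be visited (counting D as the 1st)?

Visit D; enqueue J, L → queue [J, L]
Visit J; enqueue B, E, K → queue [L, B, E, K]
Visit L; enqueue A, F, I → queue [B, E, K, A, F, I]
Visit B; enqueue C → queue [E, K, A, F, I, C]
Visit E; enqueue H → queue [K, A, F, I, C, H]
Visit K → queue [A, F, I, C, H]
Visit A → queue [F, I, C, H]
Visit F → queue [I, C, H]
Visit I; enqueue G → queue [C, H, G]
Visit C → queue [H, G]
Visit H; enqueue M → queue [G, M]
Visit G → queue [M]
Visit M → queue []

Visit order: D, J, L, B, E, K, A, F, I, C, H, G, M

F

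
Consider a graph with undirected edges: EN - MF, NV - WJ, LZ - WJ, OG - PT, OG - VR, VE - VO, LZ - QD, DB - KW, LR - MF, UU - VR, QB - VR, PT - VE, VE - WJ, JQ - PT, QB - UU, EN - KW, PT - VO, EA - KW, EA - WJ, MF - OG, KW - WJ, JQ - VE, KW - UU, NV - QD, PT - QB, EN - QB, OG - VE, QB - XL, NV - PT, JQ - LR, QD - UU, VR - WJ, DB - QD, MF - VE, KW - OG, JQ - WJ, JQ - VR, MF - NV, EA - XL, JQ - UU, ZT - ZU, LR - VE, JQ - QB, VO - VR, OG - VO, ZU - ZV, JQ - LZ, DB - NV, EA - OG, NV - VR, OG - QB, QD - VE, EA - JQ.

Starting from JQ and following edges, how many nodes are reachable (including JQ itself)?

BFS from JQ visits: JQ, EA, LR, LZ, PT, QB, UU, VE, VR, WJ, KW, OG, XL, MF, QD, NV, VO, EN, DB
Reachable nodes: 19 of 22 total.

19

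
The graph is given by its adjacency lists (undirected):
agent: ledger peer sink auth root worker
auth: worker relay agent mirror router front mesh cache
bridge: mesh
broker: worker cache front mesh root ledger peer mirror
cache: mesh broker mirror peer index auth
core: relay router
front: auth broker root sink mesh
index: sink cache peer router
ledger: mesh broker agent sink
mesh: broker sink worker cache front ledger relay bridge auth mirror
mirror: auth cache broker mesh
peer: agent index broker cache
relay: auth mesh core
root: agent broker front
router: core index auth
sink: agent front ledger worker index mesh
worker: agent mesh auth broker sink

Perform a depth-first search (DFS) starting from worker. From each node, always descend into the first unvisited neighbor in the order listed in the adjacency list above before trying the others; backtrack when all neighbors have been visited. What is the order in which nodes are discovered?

worker → agent → ledger → mesh → broker → cache → mirror → auth → relay → core → router → index → sink → front → root → peer → bridge

Visit worker
worker → agent
agent → ledger
ledger → mesh
mesh → broker
broker → cache
cache → mirror
mirror → auth
auth → relay
relay → core
core → router
router → index
index → sink
sink → front
front → root
index → peer
mesh → bridge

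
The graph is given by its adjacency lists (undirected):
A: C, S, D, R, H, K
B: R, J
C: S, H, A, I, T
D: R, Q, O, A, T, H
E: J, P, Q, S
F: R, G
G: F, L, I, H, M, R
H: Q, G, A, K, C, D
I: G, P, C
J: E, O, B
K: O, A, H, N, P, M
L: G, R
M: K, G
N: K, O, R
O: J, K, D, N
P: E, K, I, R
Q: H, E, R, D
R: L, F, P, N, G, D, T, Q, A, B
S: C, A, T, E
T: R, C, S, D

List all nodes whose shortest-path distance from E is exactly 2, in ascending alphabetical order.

Level 0: E
Level 1: J, P, Q, S
Level 2: A, B, C, D, H, I, K, O, R, T
Level 3: F, G, L, M, N

A, B, C, D, H, I, K, O, R, T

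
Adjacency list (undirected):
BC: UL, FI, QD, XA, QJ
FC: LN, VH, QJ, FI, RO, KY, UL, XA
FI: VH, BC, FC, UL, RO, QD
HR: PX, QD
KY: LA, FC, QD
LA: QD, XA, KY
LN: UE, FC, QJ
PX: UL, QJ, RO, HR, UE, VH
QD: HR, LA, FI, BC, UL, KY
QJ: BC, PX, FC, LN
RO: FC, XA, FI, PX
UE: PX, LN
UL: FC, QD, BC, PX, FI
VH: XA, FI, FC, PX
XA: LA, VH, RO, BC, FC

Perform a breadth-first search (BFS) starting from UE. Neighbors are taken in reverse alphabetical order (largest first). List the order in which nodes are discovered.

Visit UE; enqueue PX, LN → queue [PX, LN]
Visit PX; enqueue VH, UL, RO, QJ, HR → queue [LN, VH, UL, RO, QJ, HR]
Visit LN; enqueue FC → queue [VH, UL, RO, QJ, HR, FC]
Visit VH; enqueue XA, FI → queue [UL, RO, QJ, HR, FC, XA, FI]
Visit UL; enqueue QD, BC → queue [RO, QJ, HR, FC, XA, FI, QD, BC]
Visit RO → queue [QJ, HR, FC, XA, FI, QD, BC]
Visit QJ → queue [HR, FC, XA, FI, QD, BC]
Visit HR → queue [FC, XA, FI, QD, BC]
Visit FC; enqueue KY → queue [XA, FI, QD, BC, KY]
Visit XA; enqueue LA → queue [FI, QD, BC, KY, LA]
Visit FI → queue [QD, BC, KY, LA]
Visit QD → queue [BC, KY, LA]
Visit BC → queue [KY, LA]
Visit KY → queue [LA]
Visit LA → queue []

UE, PX, LN, VH, UL, RO, QJ, HR, FC, XA, FI, QD, BC, KY, LA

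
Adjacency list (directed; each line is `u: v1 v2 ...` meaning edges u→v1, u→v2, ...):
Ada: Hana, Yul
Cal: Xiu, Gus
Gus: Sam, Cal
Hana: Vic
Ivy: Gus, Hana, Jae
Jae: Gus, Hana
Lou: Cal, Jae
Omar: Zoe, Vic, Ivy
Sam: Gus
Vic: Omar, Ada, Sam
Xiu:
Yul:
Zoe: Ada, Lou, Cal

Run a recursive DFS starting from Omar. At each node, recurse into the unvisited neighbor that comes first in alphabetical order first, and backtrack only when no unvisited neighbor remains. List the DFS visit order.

Visit Omar
Omar → Ivy
Ivy → Gus
Gus → Cal
Cal → Xiu
Gus → Sam
Ivy → Hana
Hana → Vic
Vic → Ada
Ada → Yul
Ivy → Jae
Omar → Zoe
Zoe → Lou

Omar Ivy Gus Cal Xiu Sam Hana Vic Ada Yul Jae Zoe Lou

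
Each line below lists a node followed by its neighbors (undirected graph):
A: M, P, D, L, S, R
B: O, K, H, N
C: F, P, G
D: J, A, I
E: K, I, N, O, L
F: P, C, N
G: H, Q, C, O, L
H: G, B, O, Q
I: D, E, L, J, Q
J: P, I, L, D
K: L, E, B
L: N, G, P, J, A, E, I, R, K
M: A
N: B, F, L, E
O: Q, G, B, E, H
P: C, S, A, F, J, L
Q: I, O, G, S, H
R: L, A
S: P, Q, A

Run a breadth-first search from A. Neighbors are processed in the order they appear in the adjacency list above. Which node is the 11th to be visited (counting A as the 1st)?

I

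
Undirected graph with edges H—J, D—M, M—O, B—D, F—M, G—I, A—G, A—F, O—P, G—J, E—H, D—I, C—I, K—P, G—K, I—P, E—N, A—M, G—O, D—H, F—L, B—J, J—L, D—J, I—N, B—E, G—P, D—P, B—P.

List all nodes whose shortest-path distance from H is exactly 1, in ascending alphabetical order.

D, E, J

Level 0: H
Level 1: D, E, J
Level 2: B, G, I, L, M, N, P
Level 3: A, C, F, K, O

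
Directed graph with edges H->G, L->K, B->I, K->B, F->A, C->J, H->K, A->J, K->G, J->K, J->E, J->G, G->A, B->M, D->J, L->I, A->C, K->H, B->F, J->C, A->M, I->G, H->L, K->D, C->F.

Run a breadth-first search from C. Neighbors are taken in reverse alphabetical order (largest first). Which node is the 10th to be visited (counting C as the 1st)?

B

Visit C; enqueue J, F → queue [J, F]
Visit J; enqueue K, G, E → queue [F, K, G, E]
Visit F; enqueue A → queue [K, G, E, A]
Visit K; enqueue H, D, B → queue [G, E, A, H, D, B]
Visit G → queue [E, A, H, D, B]
Visit E → queue [A, H, D, B]
Visit A; enqueue M → queue [H, D, B, M]
Visit H; enqueue L → queue [D, B, M, L]
Visit D → queue [B, M, L]
Visit B; enqueue I → queue [M, L, I]
Visit M → queue [L, I]
Visit L → queue [I]
Visit I → queue []

Visit order: C, J, F, K, G, E, A, H, D, B, M, L, I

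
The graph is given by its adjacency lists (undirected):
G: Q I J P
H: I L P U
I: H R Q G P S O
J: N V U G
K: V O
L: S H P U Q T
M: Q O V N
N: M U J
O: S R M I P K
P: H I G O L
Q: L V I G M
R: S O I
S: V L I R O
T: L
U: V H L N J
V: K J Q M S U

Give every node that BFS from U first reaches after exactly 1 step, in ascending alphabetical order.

Level 0: U
Level 1: H, J, L, N, V
Level 2: G, I, K, M, P, Q, S, T
Level 3: O, R

H, J, L, N, V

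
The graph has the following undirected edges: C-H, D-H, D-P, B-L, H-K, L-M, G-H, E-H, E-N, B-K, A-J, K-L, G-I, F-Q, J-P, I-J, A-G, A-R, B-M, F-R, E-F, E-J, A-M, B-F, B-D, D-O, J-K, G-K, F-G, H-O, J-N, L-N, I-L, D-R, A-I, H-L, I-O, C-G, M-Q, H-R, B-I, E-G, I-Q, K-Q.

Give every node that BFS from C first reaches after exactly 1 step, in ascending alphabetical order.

G, H

Level 0: C
Level 1: G, H
Level 2: A, D, E, F, I, K, L, O, R
Level 3: B, J, M, N, P, Q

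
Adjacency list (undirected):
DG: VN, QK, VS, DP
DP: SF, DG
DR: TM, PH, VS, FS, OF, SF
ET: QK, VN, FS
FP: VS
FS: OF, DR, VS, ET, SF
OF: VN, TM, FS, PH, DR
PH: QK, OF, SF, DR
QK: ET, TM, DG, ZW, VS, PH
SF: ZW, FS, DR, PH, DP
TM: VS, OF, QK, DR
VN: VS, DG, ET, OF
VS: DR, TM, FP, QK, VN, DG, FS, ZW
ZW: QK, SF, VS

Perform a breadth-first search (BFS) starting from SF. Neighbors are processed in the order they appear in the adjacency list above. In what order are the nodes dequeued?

SF -> ZW -> FS -> DR -> PH -> DP -> QK -> VS -> OF -> ET -> TM -> DG -> FP -> VN

Visit SF; enqueue ZW, FS, DR, PH, DP → queue [ZW, FS, DR, PH, DP]
Visit ZW; enqueue QK, VS → queue [FS, DR, PH, DP, QK, VS]
Visit FS; enqueue OF, ET → queue [DR, PH, DP, QK, VS, OF, ET]
Visit DR; enqueue TM → queue [PH, DP, QK, VS, OF, ET, TM]
Visit PH → queue [DP, QK, VS, OF, ET, TM]
Visit DP; enqueue DG → queue [QK, VS, OF, ET, TM, DG]
Visit QK → queue [VS, OF, ET, TM, DG]
Visit VS; enqueue FP, VN → queue [OF, ET, TM, DG, FP, VN]
Visit OF → queue [ET, TM, DG, FP, VN]
Visit ET → queue [TM, DG, FP, VN]
Visit TM → queue [DG, FP, VN]
Visit DG → queue [FP, VN]
Visit FP → queue [VN]
Visit VN → queue []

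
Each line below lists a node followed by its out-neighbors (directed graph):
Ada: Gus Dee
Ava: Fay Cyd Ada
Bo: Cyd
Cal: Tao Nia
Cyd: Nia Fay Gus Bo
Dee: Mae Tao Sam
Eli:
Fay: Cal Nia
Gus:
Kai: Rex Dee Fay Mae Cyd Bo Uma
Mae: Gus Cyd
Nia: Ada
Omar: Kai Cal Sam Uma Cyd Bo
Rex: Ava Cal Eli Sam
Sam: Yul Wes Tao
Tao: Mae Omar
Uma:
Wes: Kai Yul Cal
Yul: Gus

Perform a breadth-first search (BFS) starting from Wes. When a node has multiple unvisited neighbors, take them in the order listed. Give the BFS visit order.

Visit Wes; enqueue Kai, Yul, Cal → queue [Kai, Yul, Cal]
Visit Kai; enqueue Rex, Dee, Fay, Mae, Cyd, Bo, Uma → queue [Yul, Cal, Rex, Dee, Fay, Mae, Cyd, Bo, Uma]
Visit Yul; enqueue Gus → queue [Cal, Rex, Dee, Fay, Mae, Cyd, Bo, Uma, Gus]
Visit Cal; enqueue Tao, Nia → queue [Rex, Dee, Fay, Mae, Cyd, Bo, Uma, Gus, Tao, Nia]
Visit Rex; enqueue Ava, Eli, Sam → queue [Dee, Fay, Mae, Cyd, Bo, Uma, Gus, Tao, Nia, Ava, Eli, Sam]
Visit Dee → queue [Fay, Mae, Cyd, Bo, Uma, Gus, Tao, Nia, Ava, Eli, Sam]
Visit Fay → queue [Mae, Cyd, Bo, Uma, Gus, Tao, Nia, Ava, Eli, Sam]
Visit Mae → queue [Cyd, Bo, Uma, Gus, Tao, Nia, Ava, Eli, Sam]
Visit Cyd → queue [Bo, Uma, Gus, Tao, Nia, Ava, Eli, Sam]
Visit Bo → queue [Uma, Gus, Tao, Nia, Ava, Eli, Sam]
Visit Uma → queue [Gus, Tao, Nia, Ava, Eli, Sam]
Visit Gus → queue [Tao, Nia, Ava, Eli, Sam]
Visit Tao; enqueue Omar → queue [Nia, Ava, Eli, Sam, Omar]
Visit Nia; enqueue Ada → queue [Ava, Eli, Sam, Omar, Ada]
Visit Ava → queue [Eli, Sam, Omar, Ada]
Visit Eli → queue [Sam, Omar, Ada]
Visit Sam → queue [Omar, Ada]
Visit Omar → queue [Ada]
Visit Ada → queue []

Wes, Kai, Yul, Cal, Rex, Dee, Fay, Mae, Cyd, Bo, Uma, Gus, Tao, Nia, Ava, Eli, Sam, Omar, Ada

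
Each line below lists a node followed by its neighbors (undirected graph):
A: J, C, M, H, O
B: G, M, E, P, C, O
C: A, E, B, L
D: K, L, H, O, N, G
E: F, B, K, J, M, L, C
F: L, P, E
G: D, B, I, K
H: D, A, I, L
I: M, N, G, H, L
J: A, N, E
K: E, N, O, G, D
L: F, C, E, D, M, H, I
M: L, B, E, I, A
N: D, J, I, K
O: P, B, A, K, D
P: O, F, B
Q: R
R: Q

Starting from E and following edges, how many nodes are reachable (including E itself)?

16

BFS from E visits: E, F, B, K, J, M, L, C, P, G, O, N, D, A, I, H
Reachable nodes: 16 of 18 total.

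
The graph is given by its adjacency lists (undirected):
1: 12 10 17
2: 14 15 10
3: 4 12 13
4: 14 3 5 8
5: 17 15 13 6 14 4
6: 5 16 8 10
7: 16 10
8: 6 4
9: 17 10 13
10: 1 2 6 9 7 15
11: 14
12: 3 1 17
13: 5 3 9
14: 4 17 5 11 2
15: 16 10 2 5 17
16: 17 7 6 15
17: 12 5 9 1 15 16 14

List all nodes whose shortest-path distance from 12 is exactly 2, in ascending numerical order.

Level 0: 12
Level 1: 1, 3, 17
Level 2: 4, 5, 9, 10, 13, 14, 15, 16
Level 3: 2, 6, 7, 8, 11

4, 5, 9, 10, 13, 14, 15, 16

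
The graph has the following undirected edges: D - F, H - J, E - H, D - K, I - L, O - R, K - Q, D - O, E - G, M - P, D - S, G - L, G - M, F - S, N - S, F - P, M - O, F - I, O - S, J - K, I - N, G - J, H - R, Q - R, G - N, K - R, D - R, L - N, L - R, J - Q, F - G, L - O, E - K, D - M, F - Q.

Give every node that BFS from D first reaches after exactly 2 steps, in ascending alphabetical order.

E, G, H, I, J, L, N, P, Q

Level 0: D
Level 1: F, K, M, O, R, S
Level 2: E, G, H, I, J, L, N, P, Q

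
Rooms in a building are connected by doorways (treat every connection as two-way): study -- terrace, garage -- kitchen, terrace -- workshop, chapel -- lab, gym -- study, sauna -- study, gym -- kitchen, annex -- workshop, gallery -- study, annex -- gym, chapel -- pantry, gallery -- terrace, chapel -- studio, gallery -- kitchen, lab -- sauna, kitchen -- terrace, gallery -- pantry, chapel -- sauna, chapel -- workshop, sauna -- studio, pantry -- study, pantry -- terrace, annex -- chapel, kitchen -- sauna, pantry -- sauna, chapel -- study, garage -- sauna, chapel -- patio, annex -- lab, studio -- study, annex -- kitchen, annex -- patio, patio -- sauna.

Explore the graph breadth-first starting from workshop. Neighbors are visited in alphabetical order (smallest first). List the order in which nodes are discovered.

workshop, annex, chapel, terrace, gym, kitchen, lab, patio, pantry, sauna, studio, study, gallery, garage

Visit workshop; enqueue annex, chapel, terrace → queue [annex, chapel, terrace]
Visit annex; enqueue gym, kitchen, lab, patio → queue [chapel, terrace, gym, kitchen, lab, patio]
Visit chapel; enqueue pantry, sauna, studio, study → queue [terrace, gym, kitchen, lab, patio, pantry, sauna, studio, study]
Visit terrace; enqueue gallery → queue [gym, kitchen, lab, patio, pantry, sauna, studio, study, gallery]
Visit gym → queue [kitchen, lab, patio, pantry, sauna, studio, study, gallery]
Visit kitchen; enqueue garage → queue [lab, patio, pantry, sauna, studio, study, gallery, garage]
Visit lab → queue [patio, pantry, sauna, studio, study, gallery, garage]
Visit patio → queue [pantry, sauna, studio, study, gallery, garage]
Visit pantry → queue [sauna, studio, study, gallery, garage]
Visit sauna → queue [studio, study, gallery, garage]
Visit studio → queue [study, gallery, garage]
Visit study → queue [gallery, garage]
Visit gallery → queue [garage]
Visit garage → queue []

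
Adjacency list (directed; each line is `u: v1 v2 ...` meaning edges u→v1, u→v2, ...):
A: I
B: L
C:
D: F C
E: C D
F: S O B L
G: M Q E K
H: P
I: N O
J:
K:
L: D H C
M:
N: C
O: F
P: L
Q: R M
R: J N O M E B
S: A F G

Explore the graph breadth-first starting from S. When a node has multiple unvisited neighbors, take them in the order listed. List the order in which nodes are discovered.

S, A, F, G, I, O, B, L, M, Q, E, K, N, D, H, C, R, P, J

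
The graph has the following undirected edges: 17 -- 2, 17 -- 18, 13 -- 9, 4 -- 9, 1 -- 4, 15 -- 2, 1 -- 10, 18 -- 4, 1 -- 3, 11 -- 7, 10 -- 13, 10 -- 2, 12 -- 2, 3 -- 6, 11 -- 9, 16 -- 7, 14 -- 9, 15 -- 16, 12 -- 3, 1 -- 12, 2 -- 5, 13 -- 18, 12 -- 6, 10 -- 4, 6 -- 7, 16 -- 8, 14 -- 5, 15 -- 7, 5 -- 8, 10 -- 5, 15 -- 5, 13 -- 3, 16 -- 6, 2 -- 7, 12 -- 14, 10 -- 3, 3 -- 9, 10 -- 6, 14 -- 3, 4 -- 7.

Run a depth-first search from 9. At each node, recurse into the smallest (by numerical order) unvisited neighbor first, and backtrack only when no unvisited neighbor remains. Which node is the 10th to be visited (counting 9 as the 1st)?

6

Visit 9
9 → 3
3 → 1
1 → 4
4 → 7
7 → 2
2 → 5
5 → 8
8 → 16
16 → 6
6 → 10
10 → 13
13 → 18
18 → 17
6 → 12
12 → 14
16 → 15
7 → 11

Visit order: 9, 3, 1, 4, 7, 2, 5, 8, 16, 6, 10, 13, 18, 17, 12, 14, 15, 11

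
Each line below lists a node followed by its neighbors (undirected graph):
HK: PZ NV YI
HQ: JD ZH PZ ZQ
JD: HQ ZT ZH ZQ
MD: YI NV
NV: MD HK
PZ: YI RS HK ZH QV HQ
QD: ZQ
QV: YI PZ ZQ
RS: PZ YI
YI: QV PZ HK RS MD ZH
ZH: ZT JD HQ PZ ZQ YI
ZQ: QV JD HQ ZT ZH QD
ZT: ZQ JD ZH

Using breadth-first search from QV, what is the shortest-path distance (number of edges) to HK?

2

Level 0: QV
Level 1: PZ, YI, ZQ
Level 2: HK, HQ, JD, MD, QD, RS, ZH, ZT
Level 3: NV
HK first appears at level 2.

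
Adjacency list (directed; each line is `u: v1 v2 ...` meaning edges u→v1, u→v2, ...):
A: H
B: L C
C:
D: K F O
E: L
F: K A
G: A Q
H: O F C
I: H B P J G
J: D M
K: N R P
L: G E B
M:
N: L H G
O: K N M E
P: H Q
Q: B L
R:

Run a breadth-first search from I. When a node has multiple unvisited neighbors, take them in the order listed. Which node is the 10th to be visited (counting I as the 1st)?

Visit I; enqueue H, B, P, J, G → queue [H, B, P, J, G]
Visit H; enqueue O, F, C → queue [B, P, J, G, O, F, C]
Visit B; enqueue L → queue [P, J, G, O, F, C, L]
Visit P; enqueue Q → queue [J, G, O, F, C, L, Q]
Visit J; enqueue D, M → queue [G, O, F, C, L, Q, D, M]
Visit G; enqueue A → queue [O, F, C, L, Q, D, M, A]
Visit O; enqueue K, N, E → queue [F, C, L, Q, D, M, A, K, N, E]
Visit F → queue [C, L, Q, D, M, A, K, N, E]
Visit C → queue [L, Q, D, M, A, K, N, E]
Visit L → queue [Q, D, M, A, K, N, E]
Visit Q → queue [D, M, A, K, N, E]
Visit D → queue [M, A, K, N, E]
Visit M → queue [A, K, N, E]
Visit A → queue [K, N, E]
Visit K; enqueue R → queue [N, E, R]
Visit N → queue [E, R]
Visit E → queue [R]
Visit R → queue []

Visit order: I, H, B, P, J, G, O, F, C, L, Q, D, M, A, K, N, E, R

L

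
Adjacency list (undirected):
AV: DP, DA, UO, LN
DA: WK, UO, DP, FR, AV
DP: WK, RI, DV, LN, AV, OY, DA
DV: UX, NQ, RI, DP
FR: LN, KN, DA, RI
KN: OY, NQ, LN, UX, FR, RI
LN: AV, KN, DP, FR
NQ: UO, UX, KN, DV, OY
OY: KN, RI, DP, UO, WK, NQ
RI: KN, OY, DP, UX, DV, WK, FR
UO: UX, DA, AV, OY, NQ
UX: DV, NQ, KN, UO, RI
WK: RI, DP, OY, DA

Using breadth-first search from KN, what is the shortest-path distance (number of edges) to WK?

2

Level 0: KN
Level 1: FR, LN, NQ, OY, RI, UX
Level 2: AV, DA, DP, DV, UO, WK
WK first appears at level 2.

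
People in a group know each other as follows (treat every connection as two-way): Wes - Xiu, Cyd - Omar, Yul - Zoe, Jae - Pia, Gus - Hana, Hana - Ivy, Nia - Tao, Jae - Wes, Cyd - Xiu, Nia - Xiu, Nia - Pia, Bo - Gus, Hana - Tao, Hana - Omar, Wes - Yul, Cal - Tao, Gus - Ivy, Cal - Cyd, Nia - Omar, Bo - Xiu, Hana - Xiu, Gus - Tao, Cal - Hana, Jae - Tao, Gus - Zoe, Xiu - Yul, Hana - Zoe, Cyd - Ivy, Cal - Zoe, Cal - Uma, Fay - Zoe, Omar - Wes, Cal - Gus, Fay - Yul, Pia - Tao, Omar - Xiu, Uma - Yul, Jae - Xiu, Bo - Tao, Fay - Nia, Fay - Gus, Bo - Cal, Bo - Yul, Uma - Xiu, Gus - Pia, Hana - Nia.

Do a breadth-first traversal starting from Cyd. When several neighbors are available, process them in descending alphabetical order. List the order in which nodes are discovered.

Cyd, Xiu, Omar, Ivy, Cal, Yul, Wes, Uma, Nia, Jae, Hana, Bo, Gus, Zoe, Tao, Fay, Pia

Visit Cyd; enqueue Xiu, Omar, Ivy, Cal → queue [Xiu, Omar, Ivy, Cal]
Visit Xiu; enqueue Yul, Wes, Uma, Nia, Jae, Hana, Bo → queue [Omar, Ivy, Cal, Yul, Wes, Uma, Nia, Jae, Hana, Bo]
Visit Omar → queue [Ivy, Cal, Yul, Wes, Uma, Nia, Jae, Hana, Bo]
Visit Ivy; enqueue Gus → queue [Cal, Yul, Wes, Uma, Nia, Jae, Hana, Bo, Gus]
Visit Cal; enqueue Zoe, Tao → queue [Yul, Wes, Uma, Nia, Jae, Hana, Bo, Gus, Zoe, Tao]
Visit Yul; enqueue Fay → queue [Wes, Uma, Nia, Jae, Hana, Bo, Gus, Zoe, Tao, Fay]
Visit Wes → queue [Uma, Nia, Jae, Hana, Bo, Gus, Zoe, Tao, Fay]
Visit Uma → queue [Nia, Jae, Hana, Bo, Gus, Zoe, Tao, Fay]
Visit Nia; enqueue Pia → queue [Jae, Hana, Bo, Gus, Zoe, Tao, Fay, Pia]
Visit Jae → queue [Hana, Bo, Gus, Zoe, Tao, Fay, Pia]
Visit Hana → queue [Bo, Gus, Zoe, Tao, Fay, Pia]
Visit Bo → queue [Gus, Zoe, Tao, Fay, Pia]
Visit Gus → queue [Zoe, Tao, Fay, Pia]
Visit Zoe → queue [Tao, Fay, Pia]
Visit Tao → queue [Fay, Pia]
Visit Fay → queue [Pia]
Visit Pia → queue []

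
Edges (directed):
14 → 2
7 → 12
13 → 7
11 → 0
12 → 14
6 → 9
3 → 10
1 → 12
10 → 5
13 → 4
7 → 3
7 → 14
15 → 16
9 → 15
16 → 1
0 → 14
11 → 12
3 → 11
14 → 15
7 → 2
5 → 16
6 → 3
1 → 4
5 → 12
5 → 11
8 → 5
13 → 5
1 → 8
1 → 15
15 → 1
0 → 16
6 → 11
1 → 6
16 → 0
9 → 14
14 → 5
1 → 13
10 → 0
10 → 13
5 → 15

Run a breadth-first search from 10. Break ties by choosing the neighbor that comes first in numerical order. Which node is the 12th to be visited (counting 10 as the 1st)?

2

Visit 10; enqueue 0, 5, 13 → queue [0, 5, 13]
Visit 0; enqueue 14, 16 → queue [5, 13, 14, 16]
Visit 5; enqueue 11, 12, 15 → queue [13, 14, 16, 11, 12, 15]
Visit 13; enqueue 4, 7 → queue [14, 16, 11, 12, 15, 4, 7]
Visit 14; enqueue 2 → queue [16, 11, 12, 15, 4, 7, 2]
Visit 16; enqueue 1 → queue [11, 12, 15, 4, 7, 2, 1]
Visit 11 → queue [12, 15, 4, 7, 2, 1]
Visit 12 → queue [15, 4, 7, 2, 1]
Visit 15 → queue [4, 7, 2, 1]
Visit 4 → queue [7, 2, 1]
Visit 7; enqueue 3 → queue [2, 1, 3]
Visit 2 → queue [1, 3]
Visit 1; enqueue 6, 8 → queue [3, 6, 8]
Visit 3 → queue [6, 8]
Visit 6; enqueue 9 → queue [8, 9]
Visit 8 → queue [9]
Visit 9 → queue []

Visit order: 10, 0, 5, 13, 14, 16, 11, 12, 15, 4, 7, 2, 1, 3, 6, 8, 9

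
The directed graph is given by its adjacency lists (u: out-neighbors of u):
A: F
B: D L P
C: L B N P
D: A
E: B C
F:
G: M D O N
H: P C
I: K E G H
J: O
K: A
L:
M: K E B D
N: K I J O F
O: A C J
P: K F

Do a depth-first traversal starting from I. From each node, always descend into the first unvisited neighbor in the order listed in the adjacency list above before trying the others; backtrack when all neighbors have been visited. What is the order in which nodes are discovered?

I K A F E B D L P C N J O G M H

Visit I
I → K
K → A
A → F
I → E
E → B
B → D
B → L
B → P
E → C
C → N
N → J
J → O
I → G
G → M
I → H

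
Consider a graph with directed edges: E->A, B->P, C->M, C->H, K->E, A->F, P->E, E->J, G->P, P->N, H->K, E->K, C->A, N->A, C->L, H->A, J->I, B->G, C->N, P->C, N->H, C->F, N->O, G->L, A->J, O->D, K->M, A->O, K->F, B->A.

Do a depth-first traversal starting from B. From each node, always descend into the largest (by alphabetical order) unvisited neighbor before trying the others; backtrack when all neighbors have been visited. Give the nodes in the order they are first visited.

Visit B
B → P
P → N
N → O
O → D
N → H
H → K
K → M
K → F
K → E
E → J
J → I
E → A
P → C
C → L
B → G

B, P, N, O, D, H, K, M, F, E, J, I, A, C, L, G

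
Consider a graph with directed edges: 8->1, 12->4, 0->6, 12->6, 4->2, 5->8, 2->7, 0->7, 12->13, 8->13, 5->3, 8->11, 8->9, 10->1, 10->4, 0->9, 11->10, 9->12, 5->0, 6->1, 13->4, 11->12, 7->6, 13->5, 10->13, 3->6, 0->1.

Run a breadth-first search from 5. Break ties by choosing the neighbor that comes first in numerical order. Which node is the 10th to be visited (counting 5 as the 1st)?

Visit 5; enqueue 0, 3, 8 → queue [0, 3, 8]
Visit 0; enqueue 1, 6, 7, 9 → queue [3, 8, 1, 6, 7, 9]
Visit 3 → queue [8, 1, 6, 7, 9]
Visit 8; enqueue 11, 13 → queue [1, 6, 7, 9, 11, 13]
Visit 1 → queue [6, 7, 9, 11, 13]
Visit 6 → queue [7, 9, 11, 13]
Visit 7 → queue [9, 11, 13]
Visit 9; enqueue 12 → queue [11, 13, 12]
Visit 11; enqueue 10 → queue [13, 12, 10]
Visit 13; enqueue 4 → queue [12, 10, 4]
Visit 12 → queue [10, 4]
Visit 10 → queue [4]
Visit 4; enqueue 2 → queue [2]
Visit 2 → queue []

Visit order: 5, 0, 3, 8, 1, 6, 7, 9, 11, 13, 12, 10, 4, 2

13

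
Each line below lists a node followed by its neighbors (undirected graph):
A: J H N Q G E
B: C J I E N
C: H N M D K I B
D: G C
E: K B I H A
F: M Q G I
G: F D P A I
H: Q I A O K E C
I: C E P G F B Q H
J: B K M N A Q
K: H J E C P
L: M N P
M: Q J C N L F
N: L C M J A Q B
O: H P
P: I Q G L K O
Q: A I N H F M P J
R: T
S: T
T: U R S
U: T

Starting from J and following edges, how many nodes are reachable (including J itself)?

17

BFS from J visits: J, Q, N, M, K, B, A, P, I, H, F, L, C, E, G, O, D
Reachable nodes: 17 of 21 total.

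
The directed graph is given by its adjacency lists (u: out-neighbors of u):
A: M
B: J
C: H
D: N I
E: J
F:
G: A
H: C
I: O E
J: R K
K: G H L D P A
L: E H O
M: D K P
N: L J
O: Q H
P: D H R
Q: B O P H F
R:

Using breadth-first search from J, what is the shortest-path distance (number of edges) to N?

Level 0: J
Level 1: K, R
Level 2: A, D, G, H, L, P
Level 3: C, E, I, M, N, O
Level 4: Q
Level 5: B, F
N first appears at level 3.

3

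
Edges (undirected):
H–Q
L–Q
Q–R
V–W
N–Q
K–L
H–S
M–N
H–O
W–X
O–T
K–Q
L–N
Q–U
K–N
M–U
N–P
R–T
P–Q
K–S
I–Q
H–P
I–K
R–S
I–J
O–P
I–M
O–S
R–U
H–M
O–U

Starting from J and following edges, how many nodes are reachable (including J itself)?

14

BFS from J visits: J, I, K, M, Q, L, N, S, H, U, P, R, O, T
Reachable nodes: 14 of 17 total.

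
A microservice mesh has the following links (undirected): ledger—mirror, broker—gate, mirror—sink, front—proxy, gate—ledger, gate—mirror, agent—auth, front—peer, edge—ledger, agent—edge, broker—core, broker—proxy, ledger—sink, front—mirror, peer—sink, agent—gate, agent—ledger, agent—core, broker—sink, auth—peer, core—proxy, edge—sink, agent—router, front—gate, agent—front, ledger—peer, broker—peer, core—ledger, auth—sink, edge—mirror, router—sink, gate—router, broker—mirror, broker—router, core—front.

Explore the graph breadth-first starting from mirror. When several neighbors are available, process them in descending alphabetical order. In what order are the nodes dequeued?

mirror, sink, ledger, gate, front, edge, broker, router, peer, auth, core, agent, proxy

Visit mirror; enqueue sink, ledger, gate, front, edge, broker → queue [sink, ledger, gate, front, edge, broker]
Visit sink; enqueue router, peer, auth → queue [ledger, gate, front, edge, broker, router, peer, auth]
Visit ledger; enqueue core, agent → queue [gate, front, edge, broker, router, peer, auth, core, agent]
Visit gate → queue [front, edge, broker, router, peer, auth, core, agent]
Visit front; enqueue proxy → queue [edge, broker, router, peer, auth, core, agent, proxy]
Visit edge → queue [broker, router, peer, auth, core, agent, proxy]
Visit broker → queue [router, peer, auth, core, agent, proxy]
Visit router → queue [peer, auth, core, agent, proxy]
Visit peer → queue [auth, core, agent, proxy]
Visit auth → queue [core, agent, proxy]
Visit core → queue [agent, proxy]
Visit agent → queue [proxy]
Visit proxy → queue []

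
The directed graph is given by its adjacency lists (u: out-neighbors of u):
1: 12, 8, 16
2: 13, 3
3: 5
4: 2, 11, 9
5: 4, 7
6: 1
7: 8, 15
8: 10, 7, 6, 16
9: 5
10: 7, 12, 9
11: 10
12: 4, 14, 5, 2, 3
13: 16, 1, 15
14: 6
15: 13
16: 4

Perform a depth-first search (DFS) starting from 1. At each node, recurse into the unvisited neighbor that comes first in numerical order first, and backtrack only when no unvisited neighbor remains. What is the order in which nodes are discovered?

Visit 1
1 → 8
8 → 6
8 → 7
7 → 15
15 → 13
13 → 16
16 → 4
4 → 2
2 → 3
3 → 5
4 → 9
4 → 11
11 → 10
10 → 12
12 → 14

1 8 6 7 15 13 16 4 2 3 5 9 11 10 12 14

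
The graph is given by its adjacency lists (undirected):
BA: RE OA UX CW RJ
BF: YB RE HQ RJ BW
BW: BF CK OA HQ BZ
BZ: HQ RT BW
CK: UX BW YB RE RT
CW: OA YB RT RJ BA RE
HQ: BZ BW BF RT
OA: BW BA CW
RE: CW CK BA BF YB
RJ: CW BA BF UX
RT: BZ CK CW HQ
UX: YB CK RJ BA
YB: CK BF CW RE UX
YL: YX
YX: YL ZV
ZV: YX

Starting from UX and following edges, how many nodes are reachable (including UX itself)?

BFS from UX visits: UX, BA, CK, RJ, YB, CW, OA, RE, BW, RT, BF, BZ, HQ
Reachable nodes: 13 of 16 total.

13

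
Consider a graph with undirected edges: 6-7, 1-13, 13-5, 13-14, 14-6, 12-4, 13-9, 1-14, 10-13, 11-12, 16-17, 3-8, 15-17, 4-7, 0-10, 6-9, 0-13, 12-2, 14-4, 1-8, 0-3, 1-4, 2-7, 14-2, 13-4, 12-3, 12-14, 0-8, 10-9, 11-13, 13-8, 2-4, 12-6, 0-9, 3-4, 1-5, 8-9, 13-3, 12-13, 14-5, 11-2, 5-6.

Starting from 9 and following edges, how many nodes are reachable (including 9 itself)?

15

BFS from 9 visits: 9, 13, 10, 8, 6, 0, 14, 12, 11, 5, 4, 3, 1, 7, 2
Reachable nodes: 15 of 18 total.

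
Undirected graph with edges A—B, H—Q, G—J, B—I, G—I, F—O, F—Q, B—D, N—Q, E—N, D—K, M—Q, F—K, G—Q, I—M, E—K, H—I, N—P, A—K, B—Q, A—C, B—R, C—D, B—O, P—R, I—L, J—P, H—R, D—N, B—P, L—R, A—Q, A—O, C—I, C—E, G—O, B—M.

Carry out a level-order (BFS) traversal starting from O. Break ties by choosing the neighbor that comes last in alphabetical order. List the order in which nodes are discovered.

O, G, F, B, A, Q, J, I, K, R, P, M, D, C, N, H, L, E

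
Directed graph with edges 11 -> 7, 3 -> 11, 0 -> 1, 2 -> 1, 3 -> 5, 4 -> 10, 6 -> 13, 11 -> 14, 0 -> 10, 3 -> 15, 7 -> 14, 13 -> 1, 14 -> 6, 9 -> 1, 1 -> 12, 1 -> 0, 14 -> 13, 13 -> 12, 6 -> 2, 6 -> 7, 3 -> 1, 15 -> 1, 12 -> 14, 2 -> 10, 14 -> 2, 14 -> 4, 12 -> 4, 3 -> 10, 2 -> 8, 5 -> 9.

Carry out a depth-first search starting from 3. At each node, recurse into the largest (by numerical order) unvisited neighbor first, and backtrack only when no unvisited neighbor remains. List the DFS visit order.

3 → 15 → 1 → 12 → 14 → 13 → 6 → 7 → 2 → 10 → 8 → 4 → 0 → 11 → 5 → 9

Visit 3
3 → 15
15 → 1
1 → 12
12 → 14
14 → 13
14 → 6
6 → 7
6 → 2
2 → 10
2 → 8
14 → 4
1 → 0
3 → 11
3 → 5
5 → 9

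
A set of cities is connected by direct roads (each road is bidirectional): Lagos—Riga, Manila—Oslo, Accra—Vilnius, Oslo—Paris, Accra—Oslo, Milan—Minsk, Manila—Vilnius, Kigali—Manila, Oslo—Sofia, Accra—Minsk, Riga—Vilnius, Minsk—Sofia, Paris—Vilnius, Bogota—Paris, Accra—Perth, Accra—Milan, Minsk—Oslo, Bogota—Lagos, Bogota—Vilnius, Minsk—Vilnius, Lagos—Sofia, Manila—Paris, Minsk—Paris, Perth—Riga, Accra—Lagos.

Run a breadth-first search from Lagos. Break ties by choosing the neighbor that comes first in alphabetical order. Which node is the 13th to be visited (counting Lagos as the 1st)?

Visit Lagos; enqueue Accra, Bogota, Riga, Sofia → queue [Accra, Bogota, Riga, Sofia]
Visit Accra; enqueue Milan, Minsk, Oslo, Perth, Vilnius → queue [Bogota, Riga, Sofia, Milan, Minsk, Oslo, Perth, Vilnius]
Visit Bogota; enqueue Paris → queue [Riga, Sofia, Milan, Minsk, Oslo, Perth, Vilnius, Paris]
Visit Riga → queue [Sofia, Milan, Minsk, Oslo, Perth, Vilnius, Paris]
Visit Sofia → queue [Milan, Minsk, Oslo, Perth, Vilnius, Paris]
Visit Milan → queue [Minsk, Oslo, Perth, Vilnius, Paris]
Visit Minsk → queue [Oslo, Perth, Vilnius, Paris]
Visit Oslo; enqueue Manila → queue [Perth, Vilnius, Paris, Manila]
Visit Perth → queue [Vilnius, Paris, Manila]
Visit Vilnius → queue [Paris, Manila]
Visit Paris → queue [Manila]
Visit Manila; enqueue Kigali → queue [Kigali]
Visit Kigali → queue []

Visit order: Lagos, Accra, Bogota, Riga, Sofia, Milan, Minsk, Oslo, Perth, Vilnius, Paris, Manila, Kigali

Kigali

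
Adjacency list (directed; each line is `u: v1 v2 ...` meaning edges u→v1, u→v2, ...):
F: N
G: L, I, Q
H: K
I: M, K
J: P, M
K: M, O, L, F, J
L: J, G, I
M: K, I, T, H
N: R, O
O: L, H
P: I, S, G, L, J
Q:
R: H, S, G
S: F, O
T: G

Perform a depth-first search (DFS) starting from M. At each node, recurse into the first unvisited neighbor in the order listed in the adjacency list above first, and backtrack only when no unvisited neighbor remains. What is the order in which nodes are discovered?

M, K, O, L, J, P, I, S, F, N, R, H, G, Q, T

Visit M
M → K
K → O
O → L
L → J
J → P
P → I
P → S
S → F
F → N
N → R
R → H
R → G
G → Q
M → T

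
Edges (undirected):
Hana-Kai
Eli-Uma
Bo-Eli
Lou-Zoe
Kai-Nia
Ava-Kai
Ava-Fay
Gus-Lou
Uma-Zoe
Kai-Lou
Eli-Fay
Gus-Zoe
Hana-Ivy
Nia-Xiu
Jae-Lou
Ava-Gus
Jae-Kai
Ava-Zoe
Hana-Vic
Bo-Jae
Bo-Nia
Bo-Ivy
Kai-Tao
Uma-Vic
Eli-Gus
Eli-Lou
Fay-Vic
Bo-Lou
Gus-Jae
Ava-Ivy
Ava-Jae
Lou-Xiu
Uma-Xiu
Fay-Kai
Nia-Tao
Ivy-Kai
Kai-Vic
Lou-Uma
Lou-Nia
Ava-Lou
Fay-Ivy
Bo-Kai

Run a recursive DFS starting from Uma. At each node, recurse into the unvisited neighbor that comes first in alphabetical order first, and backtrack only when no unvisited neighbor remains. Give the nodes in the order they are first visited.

Uma -> Eli -> Bo -> Ivy -> Ava -> Fay -> Kai -> Hana -> Vic -> Jae -> Gus -> Lou -> Nia -> Tao -> Xiu -> Zoe

Visit Uma
Uma → Eli
Eli → Bo
Bo → Ivy
Ivy → Ava
Ava → Fay
Fay → Kai
Kai → Hana
Hana → Vic
Kai → Jae
Jae → Gus
Gus → Lou
Lou → Nia
Nia → Tao
Nia → Xiu
Lou → Zoe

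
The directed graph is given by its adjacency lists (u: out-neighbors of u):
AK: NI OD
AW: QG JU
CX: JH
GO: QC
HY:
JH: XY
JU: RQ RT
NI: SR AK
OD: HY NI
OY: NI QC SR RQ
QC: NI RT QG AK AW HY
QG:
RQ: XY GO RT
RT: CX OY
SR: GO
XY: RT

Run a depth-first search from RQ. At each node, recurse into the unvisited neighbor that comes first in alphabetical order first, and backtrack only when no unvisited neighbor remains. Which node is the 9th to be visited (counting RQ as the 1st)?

AW

Visit RQ
RQ → GO
GO → QC
QC → AK
AK → NI
NI → SR
AK → OD
OD → HY
QC → AW
AW → JU
JU → RT
RT → CX
CX → JH
JH → XY
RT → OY
AW → QG

Visit order: RQ, GO, QC, AK, NI, SR, OD, HY, AW, JU, RT, CX, JH, XY, OY, QG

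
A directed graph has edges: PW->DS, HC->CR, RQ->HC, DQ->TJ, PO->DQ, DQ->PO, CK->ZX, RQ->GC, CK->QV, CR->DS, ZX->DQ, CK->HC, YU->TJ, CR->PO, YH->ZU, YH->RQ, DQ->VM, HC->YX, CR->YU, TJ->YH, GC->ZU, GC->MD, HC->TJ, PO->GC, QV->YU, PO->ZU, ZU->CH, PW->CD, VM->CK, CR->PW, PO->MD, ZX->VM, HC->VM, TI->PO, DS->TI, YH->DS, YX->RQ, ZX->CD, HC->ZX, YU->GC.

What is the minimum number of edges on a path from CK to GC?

3

Level 0: CK
Level 1: HC, QV, ZX
Level 2: CD, CR, DQ, TJ, VM, YU, YX
Level 3: DS, GC, PO, PW, RQ, YH
Level 4: MD, TI, ZU
Level 5: CH
GC first appears at level 3.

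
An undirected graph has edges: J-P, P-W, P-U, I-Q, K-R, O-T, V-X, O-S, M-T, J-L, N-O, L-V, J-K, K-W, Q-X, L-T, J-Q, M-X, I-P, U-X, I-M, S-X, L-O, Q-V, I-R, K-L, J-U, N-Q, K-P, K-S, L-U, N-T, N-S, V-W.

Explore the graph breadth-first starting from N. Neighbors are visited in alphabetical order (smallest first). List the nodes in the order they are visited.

N O Q S T L I J V X K M U P R W

Visit N; enqueue O, Q, S, T → queue [O, Q, S, T]
Visit O; enqueue L → queue [Q, S, T, L]
Visit Q; enqueue I, J, V, X → queue [S, T, L, I, J, V, X]
Visit S; enqueue K → queue [T, L, I, J, V, X, K]
Visit T; enqueue M → queue [L, I, J, V, X, K, M]
Visit L; enqueue U → queue [I, J, V, X, K, M, U]
Visit I; enqueue P, R → queue [J, V, X, K, M, U, P, R]
Visit J → queue [V, X, K, M, U, P, R]
Visit V; enqueue W → queue [X, K, M, U, P, R, W]
Visit X → queue [K, M, U, P, R, W]
Visit K → queue [M, U, P, R, W]
Visit M → queue [U, P, R, W]
Visit U → queue [P, R, W]
Visit P → queue [R, W]
Visit R → queue [W]
Visit W → queue []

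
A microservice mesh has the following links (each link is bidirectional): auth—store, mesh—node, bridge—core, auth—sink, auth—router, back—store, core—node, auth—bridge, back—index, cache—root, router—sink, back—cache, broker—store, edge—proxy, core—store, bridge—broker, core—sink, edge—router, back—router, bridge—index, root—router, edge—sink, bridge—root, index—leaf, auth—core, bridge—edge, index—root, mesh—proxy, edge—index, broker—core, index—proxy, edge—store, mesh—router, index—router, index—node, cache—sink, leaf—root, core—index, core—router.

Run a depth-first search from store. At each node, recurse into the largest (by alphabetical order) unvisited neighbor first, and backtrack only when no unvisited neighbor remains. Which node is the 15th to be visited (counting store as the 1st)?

Visit store
store → edge
edge → sink
sink → router
router → root
root → leaf
leaf → index
index → proxy
proxy → mesh
mesh → node
node → core
core → broker
broker → bridge
bridge → auth
index → back
back → cache

Visit order: store, edge, sink, router, root, leaf, index, proxy, mesh, node, core, broker, bridge, auth, back, cache

back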